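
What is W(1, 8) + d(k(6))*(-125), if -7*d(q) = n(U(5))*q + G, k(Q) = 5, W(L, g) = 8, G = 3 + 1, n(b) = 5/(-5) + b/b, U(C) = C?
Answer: 556/7 ≈ 79.429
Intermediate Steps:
n(b) = 0 (n(b) = 5*(-⅕) + 1 = -1 + 1 = 0)
G = 4
d(q) = -4/7 (d(q) = -(0*q + 4)/7 = -(0 + 4)/7 = -⅐*4 = -4/7)
W(1, 8) + d(k(6))*(-125) = 8 - 4/7*(-125) = 8 + 500/7 = 556/7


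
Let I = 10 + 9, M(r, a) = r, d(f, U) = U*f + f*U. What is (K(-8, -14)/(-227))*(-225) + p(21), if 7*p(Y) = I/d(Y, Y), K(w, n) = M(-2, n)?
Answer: -2773987/1401498 ≈ -1.9793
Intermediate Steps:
d(f, U) = 2*U*f (d(f, U) = U*f + U*f = 2*U*f)
K(w, n) = -2
I = 19
p(Y) = 19/(14*Y**2) (p(Y) = (19/((2*Y*Y)))/7 = (19/((2*Y**2)))/7 = (19*(1/(2*Y**2)))/7 = (19/(2*Y**2))/7 = 19/(14*Y**2))
(K(-8, -14)/(-227))*(-225) + p(21) = -2/(-227)*(-225) + (19/14)/21**2 = -2*(-1/227)*(-225) + (19/14)*(1/441) = (2/227)*(-225) + 19/6174 = -450/227 + 19/6174 = -2773987/1401498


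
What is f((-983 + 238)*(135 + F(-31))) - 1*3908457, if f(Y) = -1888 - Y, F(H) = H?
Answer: -3832865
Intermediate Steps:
f((-983 + 238)*(135 + F(-31))) - 1*3908457 = (-1888 - (-983 + 238)*(135 - 31)) - 1*3908457 = (-1888 - (-745)*104) - 3908457 = (-1888 - 1*(-77480)) - 3908457 = (-1888 + 77480) - 3908457 = 75592 - 3908457 = -3832865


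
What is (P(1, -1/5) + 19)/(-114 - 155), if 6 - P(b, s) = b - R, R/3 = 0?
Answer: -24/269 ≈ -0.089219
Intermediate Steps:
R = 0 (R = 3*0 = 0)
P(b, s) = 6 - b (P(b, s) = 6 - (b - 1*0) = 6 - (b + 0) = 6 - b)
(P(1, -1/5) + 19)/(-114 - 155) = ((6 - 1*1) + 19)/(-114 - 155) = ((6 - 1) + 19)/(-269) = -(5 + 19)/269 = -1/269*24 = -24/269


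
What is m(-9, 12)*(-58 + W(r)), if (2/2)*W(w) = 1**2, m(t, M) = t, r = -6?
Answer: 513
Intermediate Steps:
W(w) = 1 (W(w) = 1**2 = 1)
m(-9, 12)*(-58 + W(r)) = -9*(-58 + 1) = -9*(-57) = 513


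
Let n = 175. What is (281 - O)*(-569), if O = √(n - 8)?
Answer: -159889 + 569*√167 ≈ -1.5254e+5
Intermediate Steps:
O = √167 (O = √(175 - 8) = √167 ≈ 12.923)
(281 - O)*(-569) = (281 - √167)*(-569) = -159889 + 569*√167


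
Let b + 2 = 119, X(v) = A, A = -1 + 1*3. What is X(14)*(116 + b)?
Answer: 466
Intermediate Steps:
A = 2 (A = -1 + 3 = 2)
X(v) = 2
b = 117 (b = -2 + 119 = 117)
X(14)*(116 + b) = 2*(116 + 117) = 2*233 = 466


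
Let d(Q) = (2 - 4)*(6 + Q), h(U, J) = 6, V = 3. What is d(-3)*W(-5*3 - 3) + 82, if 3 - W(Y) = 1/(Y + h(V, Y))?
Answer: 127/2 ≈ 63.500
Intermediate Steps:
W(Y) = 3 - 1/(6 + Y) (W(Y) = 3 - 1/(Y + 6) = 3 - 1/(6 + Y))
d(Q) = -12 - 2*Q (d(Q) = -2*(6 + Q) = -12 - 2*Q)
d(-3)*W(-5*3 - 3) + 82 = (-12 - 2*(-3))*((17 + 3*(-5*3 - 3))/(6 + (-5*3 - 3))) + 82 = (-12 + 6)*((17 + 3*(-15 - 3))/(6 + (-15 - 3))) + 82 = -6*(17 + 3*(-18))/(6 - 18) + 82 = -6*(17 - 54)/(-12) + 82 = -(-1)*(-37)/2 + 82 = -6*37/12 + 82 = -37/2 + 82 = 127/2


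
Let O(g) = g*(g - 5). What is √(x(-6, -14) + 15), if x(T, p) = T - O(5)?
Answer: 3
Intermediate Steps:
O(g) = g*(-5 + g)
x(T, p) = T (x(T, p) = T - 5*(-5 + 5) = T - 5*0 = T - 1*0 = T + 0 = T)
√(x(-6, -14) + 15) = √(-6 + 15) = √9 = 3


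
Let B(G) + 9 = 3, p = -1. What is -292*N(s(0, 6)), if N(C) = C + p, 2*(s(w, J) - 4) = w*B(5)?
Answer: -876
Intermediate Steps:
B(G) = -6 (B(G) = -9 + 3 = -6)
s(w, J) = 4 - 3*w (s(w, J) = 4 + (w*(-6))/2 = 4 + (-6*w)/2 = 4 - 3*w)
N(C) = -1 + C (N(C) = C - 1 = -1 + C)
-292*N(s(0, 6)) = -292*(-1 + (4 - 3*0)) = -292*(-1 + (4 + 0)) = -292*(-1 + 4) = -292*3 = -876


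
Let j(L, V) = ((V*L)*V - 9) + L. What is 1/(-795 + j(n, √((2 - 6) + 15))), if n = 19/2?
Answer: -1/690 ≈ -0.0014493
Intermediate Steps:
n = 19/2 (n = 19*(½) = 19/2 ≈ 9.5000)
j(L, V) = -9 + L + L*V² (j(L, V) = ((L*V)*V - 9) + L = (L*V² - 9) + L = (-9 + L*V²) + L = -9 + L + L*V²)
1/(-795 + j(n, √((2 - 6) + 15))) = 1/(-795 + (-9 + 19/2 + 19*(√((2 - 6) + 15))²/2)) = 1/(-795 + (-9 + 19/2 + 19*(√(-4 + 15))²/2)) = 1/(-795 + (-9 + 19/2 + 19*(√11)²/2)) = 1/(-795 + (-9 + 19/2 + (19/2)*11)) = 1/(-795 + (-9 + 19/2 + 209/2)) = 1/(-795 + 105) = 1/(-690) = -1/690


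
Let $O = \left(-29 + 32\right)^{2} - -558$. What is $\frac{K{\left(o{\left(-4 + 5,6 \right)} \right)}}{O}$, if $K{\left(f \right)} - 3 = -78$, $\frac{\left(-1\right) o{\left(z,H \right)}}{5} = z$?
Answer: $- \frac{25}{189} \approx -0.13228$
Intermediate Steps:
$o{\left(z,H \right)} = - 5 z$
$K{\left(f \right)} = -75$ ($K{\left(f \right)} = 3 - 78 = -75$)
$O = 567$ ($O = 3^{2} + 558 = 9 + 558 = 567$)
$\frac{K{\left(o{\left(-4 + 5,6 \right)} \right)}}{O} = - \frac{75}{567} = \left(-75\right) \frac{1}{567} = - \frac{25}{189}$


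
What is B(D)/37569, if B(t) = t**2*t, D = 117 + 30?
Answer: 151263/1789 ≈ 84.552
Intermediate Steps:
D = 147
B(t) = t**3
B(D)/37569 = 147**3/37569 = 3176523*(1/37569) = 151263/1789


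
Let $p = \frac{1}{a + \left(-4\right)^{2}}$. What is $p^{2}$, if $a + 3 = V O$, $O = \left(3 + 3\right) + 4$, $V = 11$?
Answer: $\frac{1}{15129} \approx 6.6098 \cdot 10^{-5}$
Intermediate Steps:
$O = 10$ ($O = 6 + 4 = 10$)
$a = 107$ ($a = -3 + 11 \cdot 10 = -3 + 110 = 107$)
$p = \frac{1}{123}$ ($p = \frac{1}{107 + \left(-4\right)^{2}} = \frac{1}{107 + 16} = \frac{1}{123} \approx 0.0081301$)
$p^{2} = \left(\frac{1}{123}\right)^{2} = \frac{1}{15129}$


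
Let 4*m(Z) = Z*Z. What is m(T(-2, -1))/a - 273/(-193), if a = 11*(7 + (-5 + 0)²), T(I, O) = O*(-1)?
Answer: 384577/271744 ≈ 1.4152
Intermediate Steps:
T(I, O) = -O
m(Z) = Z²/4 (m(Z) = (Z*Z)/4 = Z²/4)
a = 352 (a = 11*(7 + (-5)²) = 11*(7 + 25) = 11*32 = 352)
m(T(-2, -1))/a - 273/(-193) = ((-1*(-1))²/4)/352 - 273/(-193) = ((¼)*1²)*(1/352) - 273*(-1/193) = ((¼)*1)*(1/352) + 273/193 = (¼)*(1/352) + 273/193 = 1/1408 + 273/193 = 384577/271744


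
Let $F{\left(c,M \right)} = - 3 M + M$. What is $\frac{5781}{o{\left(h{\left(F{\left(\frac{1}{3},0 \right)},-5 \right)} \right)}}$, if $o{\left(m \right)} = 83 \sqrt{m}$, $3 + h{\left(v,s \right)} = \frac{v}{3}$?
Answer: $- \frac{1927 i \sqrt{3}}{83} \approx - 40.213 i$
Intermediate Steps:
$F{\left(c,M \right)} = - 2 M$
$h{\left(v,s \right)} = -3 + \frac{v}{3}$
$\frac{5781}{o{\left(h{\left(F{\left(\frac{1}{3},0 \right)},-5 \right)} \right)}} = \frac{5781}{83 \sqrt{-3 + \frac{\left(-2\right) 0}{3}}} = \frac{5781}{83 \sqrt{-3 + \frac{1}{3} \cdot 0}} = \frac{5781}{83 \sqrt{-3 + 0}} = \frac{5781}{83 \sqrt{-3}} = \frac{5781}{83 i \sqrt{3}} = 5781 \left(- \frac{i \sqrt{3}}{249}\right) = - \frac{1927 i \sqrt{3}}{83}$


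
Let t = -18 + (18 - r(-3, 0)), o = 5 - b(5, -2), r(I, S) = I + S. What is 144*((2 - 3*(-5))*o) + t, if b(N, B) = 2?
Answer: 7347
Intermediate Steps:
o = 3 (o = 5 - 1*2 = 5 - 2 = 3)
t = 3 (t = -18 + (18 - (-3 + 0)) = -18 + (18 - 1*(-3)) = -18 + (18 + 3) = -18 + 21 = 3)
144*((2 - 3*(-5))*o) + t = 144*((2 - 3*(-5))*3) + 3 = 144*((2 + 15)*3) + 3 = 144*(17*3) + 3 = 144*51 + 3 = 7344 + 3 = 7347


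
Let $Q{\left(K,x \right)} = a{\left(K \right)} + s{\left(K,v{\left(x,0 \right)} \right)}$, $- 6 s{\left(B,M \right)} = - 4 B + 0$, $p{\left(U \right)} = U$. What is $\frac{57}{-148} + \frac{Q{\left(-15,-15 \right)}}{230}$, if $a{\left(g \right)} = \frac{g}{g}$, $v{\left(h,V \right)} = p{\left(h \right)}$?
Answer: $- \frac{7221}{17020} \approx -0.42427$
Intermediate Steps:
$v{\left(h,V \right)} = h$
$s{\left(B,M \right)} = \frac{2 B}{3}$ ($s{\left(B,M \right)} = - \frac{- 4 B + 0}{6} = - \frac{\left(-4\right) B}{6} = \frac{2 B}{3}$)
$a{\left(g \right)} = 1$
$Q{\left(K,x \right)} = 1 + \frac{2 K}{3}$
$\frac{57}{-148} + \frac{Q{\left(-15,-15 \right)}}{230} = \frac{57}{-148} + \frac{1 + \frac{2}{3} \left(-15\right)}{230} = 57 \left(- \frac{1}{148}\right) + \left(1 - 10\right) \frac{1}{230} = - \frac{57}{148} - \frac{9}{230} = - \frac{7221}{17020}$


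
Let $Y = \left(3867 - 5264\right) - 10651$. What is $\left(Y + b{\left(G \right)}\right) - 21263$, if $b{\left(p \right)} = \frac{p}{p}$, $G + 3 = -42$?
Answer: $-33310$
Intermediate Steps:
$G = -45$ ($G = -3 - 42 = -45$)
$Y = -12048$ ($Y = -1397 - 10651 = -12048$)
$b{\left(p \right)} = 1$
$\left(Y + b{\left(G \right)}\right) - 21263 = \left(-12048 + 1\right) - 21263 = -12047 - 21263 = -33310$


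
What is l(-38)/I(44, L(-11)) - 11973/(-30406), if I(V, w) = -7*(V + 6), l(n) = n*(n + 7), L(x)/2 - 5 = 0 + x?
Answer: -15813859/5321050 ≈ -2.9719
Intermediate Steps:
L(x) = 10 + 2*x (L(x) = 10 + 2*(0 + x) = 10 + 2*x)
l(n) = n*(7 + n)
I(V, w) = -42 - 7*V (I(V, w) = -7*(6 + V) = -42 - 7*V)
l(-38)/I(44, L(-11)) - 11973/(-30406) = (-38*(7 - 38))/(-42 - 7*44) - 11973/(-30406) = (-38*(-31))/(-42 - 308) - 11973*(-1/30406) = 1178/(-350) + 11973/30406 = 1178*(-1/350) + 11973/30406 = -589/175 + 11973/30406 = -15813859/5321050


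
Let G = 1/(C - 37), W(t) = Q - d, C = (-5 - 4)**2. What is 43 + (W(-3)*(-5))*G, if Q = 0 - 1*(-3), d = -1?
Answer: 468/11 ≈ 42.545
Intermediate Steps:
C = 81 (C = (-9)**2 = 81)
Q = 3 (Q = 0 + 3 = 3)
W(t) = 4 (W(t) = 3 - 1*(-1) = 3 + 1 = 4)
G = 1/44 (G = 1/(81 - 37) = 1/44 ≈ 0.022727)
43 + (W(-3)*(-5))*G = 43 + (4*(-5))*(1/44) = 43 - 20*1/44 = 43 - 5/11 = 468/11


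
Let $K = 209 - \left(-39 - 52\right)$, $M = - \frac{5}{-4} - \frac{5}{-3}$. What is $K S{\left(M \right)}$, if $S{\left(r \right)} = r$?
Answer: $875$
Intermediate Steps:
$M = \frac{35}{12}$ ($M = \left(-5\right) \left(- \frac{1}{4}\right) - - \frac{5}{3} = \frac{5}{4} + \frac{5}{3} = \frac{35}{12} \approx 2.9167$)
$K = 300$ ($K = 209 - -91 = 209 + 91 = 300$)
$K S{\left(M \right)} = 300 \cdot \frac{35}{12} = 875$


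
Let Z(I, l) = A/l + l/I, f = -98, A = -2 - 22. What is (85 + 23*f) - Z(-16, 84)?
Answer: -60577/28 ≈ -2163.5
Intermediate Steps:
A = -24
Z(I, l) = -24/l + l/I
(85 + 23*f) - Z(-16, 84) = (85 + 23*(-98)) - (-24/84 + 84/(-16)) = (85 - 2254) - (-24*1/84 + 84*(-1/16)) = -2169 - (-2/7 - 21/4) = -2169 - 1*(-155/28) = -2169 + 155/28 = -60577/28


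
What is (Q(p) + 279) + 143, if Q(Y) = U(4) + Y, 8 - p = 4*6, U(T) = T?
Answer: 410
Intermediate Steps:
p = -16 (p = 8 - 4*6 = 8 - 1*24 = 8 - 24 = -16)
Q(Y) = 4 + Y
(Q(p) + 279) + 143 = ((4 - 16) + 279) + 143 = (-12 + 279) + 143 = 267 + 143 = 410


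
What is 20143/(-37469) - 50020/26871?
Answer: -2415461933/1006829499 ≈ -2.3991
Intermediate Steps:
20143/(-37469) - 50020/26871 = 20143*(-1/37469) - 50020*1/26871 = -20143/37469 - 50020/26871 = -2415461933/1006829499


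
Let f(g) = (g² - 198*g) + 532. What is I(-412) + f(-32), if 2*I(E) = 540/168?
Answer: 221021/28 ≈ 7893.6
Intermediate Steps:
I(E) = 45/28 (I(E) = (540/168)/2 = (540*(1/168))/2 = (½)*(45/14) = 45/28)
f(g) = 532 + g² - 198*g
I(-412) + f(-32) = 45/28 + (532 + (-32)² - 198*(-32)) = 45/28 + (532 + 1024 + 6336) = 45/28 + 7892 = 221021/28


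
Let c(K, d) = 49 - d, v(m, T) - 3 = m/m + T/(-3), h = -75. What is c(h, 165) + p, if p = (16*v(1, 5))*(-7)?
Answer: -1132/3 ≈ -377.33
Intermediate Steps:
v(m, T) = 4 - T/3 (v(m, T) = 3 + (m/m + T/(-3)) = 3 + (1 + T*(-⅓)) = 3 + (1 - T/3) = 4 - T/3)
p = -784/3 (p = (16*(4 - ⅓*5))*(-7) = (16*(4 - 5/3))*(-7) = (16*(7/3))*(-7) = (112/3)*(-7) = -784/3 ≈ -261.33)
c(h, 165) + p = (49 - 1*165) - 784/3 = (49 - 165) - 784/3 = -116 - 784/3 = -1132/3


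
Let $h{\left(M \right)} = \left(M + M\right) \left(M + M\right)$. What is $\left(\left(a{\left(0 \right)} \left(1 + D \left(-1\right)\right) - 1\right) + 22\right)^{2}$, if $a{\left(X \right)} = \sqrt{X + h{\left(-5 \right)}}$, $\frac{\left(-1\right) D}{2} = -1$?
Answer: $121$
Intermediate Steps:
$D = 2$ ($D = \left(-2\right) \left(-1\right) = 2$)
$h{\left(M \right)} = 4 M^{2}$ ($h{\left(M \right)} = 2 M 2 M = 4 M^{2}$)
$a{\left(X \right)} = \sqrt{100 + X}$ ($a{\left(X \right)} = \sqrt{X + 4 \left(-5\right)^{2}} = \sqrt{X + 4 \cdot 25} = \sqrt{X + 100} = \sqrt{100 + X}$)
$\left(\left(a{\left(0 \right)} \left(1 + D \left(-1\right)\right) - 1\right) + 22\right)^{2} = \left(\left(\sqrt{100 + 0} \left(1 + 2 \left(-1\right)\right) - 1\right) + 22\right)^{2} = \left(\left(\sqrt{100} \left(1 - 2\right) - 1\right) + 22\right)^{2} = \left(\left(10 \left(-1\right) - 1\right) + 22\right)^{2} = \left(\left(-10 - 1\right) + 22\right)^{2} = \left(-11 + 22\right)^{2} = 11^{2} = 121$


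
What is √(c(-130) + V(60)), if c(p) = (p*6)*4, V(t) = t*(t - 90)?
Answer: 2*I*√1230 ≈ 70.143*I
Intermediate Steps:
V(t) = t*(-90 + t)
c(p) = 24*p (c(p) = (6*p)*4 = 24*p)
√(c(-130) + V(60)) = √(24*(-130) + 60*(-90 + 60)) = √(-3120 + 60*(-30)) = √(-3120 - 1800) = √(-4920) = 2*I*√1230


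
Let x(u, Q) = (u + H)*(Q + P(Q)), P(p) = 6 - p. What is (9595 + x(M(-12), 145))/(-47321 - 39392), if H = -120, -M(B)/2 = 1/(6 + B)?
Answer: -807/7883 ≈ -0.10237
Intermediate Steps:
M(B) = -2/(6 + B)
x(u, Q) = -720 + 6*u (x(u, Q) = (u - 120)*(Q + (6 - Q)) = (-120 + u)*6 = -720 + 6*u)
(9595 + x(M(-12), 145))/(-47321 - 39392) = (9595 + (-720 + 6*(-2/(6 - 12))))/(-47321 - 39392) = (9595 + (-720 + 6*(-2/(-6))))/(-86713) = (9595 + (-720 + 6*(-2*(-1/6))))*(-1/86713) = (9595 + (-720 + 6*(1/3)))*(-1/86713) = (9595 + (-720 + 2))*(-1/86713) = (9595 - 718)*(-1/86713) = 8877*(-1/86713) = -807/7883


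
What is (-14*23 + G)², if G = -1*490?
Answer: 659344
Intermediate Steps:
G = -490
(-14*23 + G)² = (-14*23 - 490)² = (-322 - 490)² = (-812)² = 659344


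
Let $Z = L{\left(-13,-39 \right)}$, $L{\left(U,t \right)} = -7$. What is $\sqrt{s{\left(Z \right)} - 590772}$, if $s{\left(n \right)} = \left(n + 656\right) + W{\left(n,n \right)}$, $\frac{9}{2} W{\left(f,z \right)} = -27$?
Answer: $i \sqrt{590129} \approx 768.2 i$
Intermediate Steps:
$Z = -7$
$W{\left(f,z \right)} = -6$ ($W{\left(f,z \right)} = \frac{2}{9} \left(-27\right) = -6$)
$s{\left(n \right)} = 650 + n$ ($s{\left(n \right)} = \left(n + 656\right) - 6 = \left(656 + n\right) - 6 = 650 + n$)
$\sqrt{s{\left(Z \right)} - 590772} = \sqrt{\left(650 - 7\right) - 590772} = \sqrt{643 - 590772} = \sqrt{-590129} = i \sqrt{590129}$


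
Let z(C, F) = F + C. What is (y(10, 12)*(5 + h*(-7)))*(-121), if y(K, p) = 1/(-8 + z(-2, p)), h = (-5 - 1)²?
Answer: 29887/2 ≈ 14944.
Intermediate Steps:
z(C, F) = C + F
h = 36 (h = (-6)² = 36)
y(K, p) = 1/(-10 + p) (y(K, p) = 1/(-8 + (-2 + p)) = 1/(-10 + p))
(y(10, 12)*(5 + h*(-7)))*(-121) = ((5 + 36*(-7))/(-10 + 12))*(-121) = ((5 - 252)/2)*(-121) = ((½)*(-247))*(-121) = -247/2*(-121) = 29887/2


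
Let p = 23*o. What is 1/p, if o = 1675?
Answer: 1/38525 ≈ 2.5957e-5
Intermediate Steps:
p = 38525 (p = 23*1675 = 38525)
1/p = 1/38525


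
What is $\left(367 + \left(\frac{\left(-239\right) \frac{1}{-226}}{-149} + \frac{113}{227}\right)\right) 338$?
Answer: $\frac{474737591575}{3821999} \approx 1.2421 \cdot 10^{5}$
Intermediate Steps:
$\left(367 + \left(\frac{\left(-239\right) \frac{1}{-226}}{-149} + \frac{113}{227}\right)\right) 338 = \left(367 + \left(\left(-239\right) \left(- \frac{1}{226}\right) \left(- \frac{1}{149}\right) + 113 \cdot \frac{1}{227}\right)\right) 338 = \left(367 + \left(\frac{239}{226} \left(- \frac{1}{149}\right) + \frac{113}{227}\right)\right) 338 = \left(367 + \left(- \frac{239}{33674} + \frac{113}{227}\right)\right) 338 = \left(367 + \frac{3750909}{7643998}\right) 338 = \frac{2809098175}{7643998} \cdot 338 = \frac{474737591575}{3821999}$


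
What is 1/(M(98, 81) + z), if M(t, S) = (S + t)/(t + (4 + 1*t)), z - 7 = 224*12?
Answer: 200/539179 ≈ 0.00037093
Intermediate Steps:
z = 2695 (z = 7 + 224*12 = 7 + 2688 = 2695)
M(t, S) = (S + t)/(4 + 2*t) (M(t, S) = (S + t)/(t + (4 + t)) = (S + t)/(4 + 2*t))
1/(M(98, 81) + z) = 1/((81 + 98)/(2*(2 + 98)) + 2695) = 1/((½)*179/100 + 2695) = 1/((½)*(1/100)*179 + 2695) = 1/(179/200 + 2695) = 1/(539179/200) = 200/539179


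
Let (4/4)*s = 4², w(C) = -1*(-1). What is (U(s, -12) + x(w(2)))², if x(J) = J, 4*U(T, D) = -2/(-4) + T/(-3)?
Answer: 25/576 ≈ 0.043403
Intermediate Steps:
w(C) = 1
s = 16 (s = 4² = 16)
U(T, D) = ⅛ - T/12 (U(T, D) = (-2/(-4) + T/(-3))/4 = (-2*(-¼) + T*(-⅓))/4 = (½ - T/3)/4 = ⅛ - T/12)
(U(s, -12) + x(w(2)))² = ((⅛ - 1/12*16) + 1)² = ((⅛ - 4/3) + 1)² = (-29/24 + 1)² = (-5/24)² = 25/576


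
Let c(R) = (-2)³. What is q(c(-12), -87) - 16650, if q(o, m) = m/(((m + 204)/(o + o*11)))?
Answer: -215522/13 ≈ -16579.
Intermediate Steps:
c(R) = -8
q(o, m) = 12*m*o/(204 + m) (q(o, m) = m/(((204 + m)/(o + 11*o))) = m/(((204 + m)/((12*o)))) = m/(((204 + m)*(1/(12*o)))) = m/(((204 + m)/(12*o))) = m*(12*o/(204 + m)) = 12*m*o/(204 + m))
q(c(-12), -87) - 16650 = 12*(-87)*(-8)/(204 - 87) - 16650 = 12*(-87)*(-8)/117 - 16650 = 12*(-87)*(-8)*(1/117) - 16650 = 928/13 - 16650 = -215522/13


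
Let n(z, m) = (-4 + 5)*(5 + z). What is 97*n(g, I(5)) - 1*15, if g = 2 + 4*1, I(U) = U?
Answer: 1052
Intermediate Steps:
g = 6 (g = 2 + 4 = 6)
n(z, m) = 5 + z (n(z, m) = 1*(5 + z) = 5 + z)
97*n(g, I(5)) - 1*15 = 97*(5 + 6) - 1*15 = 97*11 - 15 = 1067 - 15 = 1052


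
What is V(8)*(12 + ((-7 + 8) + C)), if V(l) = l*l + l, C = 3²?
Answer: 1584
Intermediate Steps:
C = 9
V(l) = l + l² (V(l) = l² + l = l + l²)
V(8)*(12 + ((-7 + 8) + C)) = (8*(1 + 8))*(12 + ((-7 + 8) + 9)) = (8*9)*(12 + (1 + 9)) = 72*(12 + 10) = 72*22 = 1584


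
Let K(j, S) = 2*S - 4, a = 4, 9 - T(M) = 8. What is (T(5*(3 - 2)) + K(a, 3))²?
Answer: 9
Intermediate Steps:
T(M) = 1 (T(M) = 9 - 1*8 = 9 - 8 = 1)
K(j, S) = -4 + 2*S
(T(5*(3 - 2)) + K(a, 3))² = (1 + (-4 + 2*3))² = (1 + (-4 + 6))² = (1 + 2)² = 3² = 9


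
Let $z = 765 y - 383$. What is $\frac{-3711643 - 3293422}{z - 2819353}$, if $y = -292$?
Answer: $\frac{7005065}{3043116} \approx 2.3019$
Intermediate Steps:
$z = -223763$ ($z = 765 \left(-292\right) - 383 = -223380 - 383 = -223763$)
$\frac{-3711643 - 3293422}{z - 2819353} = \frac{-3711643 - 3293422}{-223763 - 2819353} = - \frac{7005065}{-3043116} = \left(-7005065\right) \left(- \frac{1}{3043116}\right) = \frac{7005065}{3043116}$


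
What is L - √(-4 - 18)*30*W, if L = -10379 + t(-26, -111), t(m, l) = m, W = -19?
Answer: -10405 + 570*I*√22 ≈ -10405.0 + 2673.5*I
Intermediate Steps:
L = -10405 (L = -10379 - 26 = -10405)
L - √(-4 - 18)*30*W = -10405 - √(-4 - 18)*30*(-19) = -10405 - √(-22)*30*(-19) = -10405 - (I*√22)*30*(-19) = -10405 - 30*I*√22*(-19) = -10405 - (-570)*I*√22 = -10405 + 570*I*√22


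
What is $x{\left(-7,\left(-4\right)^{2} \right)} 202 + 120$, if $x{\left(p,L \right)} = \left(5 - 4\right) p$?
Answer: $-1294$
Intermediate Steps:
$x{\left(p,L \right)} = p$ ($x{\left(p,L \right)} = 1 p = p$)
$x{\left(-7,\left(-4\right)^{2} \right)} 202 + 120 = \left(-7\right) 202 + 120 = -1414 + 120 = -1294$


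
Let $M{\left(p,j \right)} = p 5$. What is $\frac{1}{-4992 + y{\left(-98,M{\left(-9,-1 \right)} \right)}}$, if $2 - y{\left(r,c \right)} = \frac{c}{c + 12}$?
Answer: $- \frac{11}{54905} \approx -0.00020035$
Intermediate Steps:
$M{\left(p,j \right)} = 5 p$
$y{\left(r,c \right)} = 2 - \frac{c}{12 + c}$ ($y{\left(r,c \right)} = 2 - \frac{c}{c + 12} = 2 - \frac{c}{12 + c}$)
$\frac{1}{-4992 + y{\left(-98,M{\left(-9,-1 \right)} \right)}} = \frac{1}{-4992 + \frac{24 + 5 \left(-9\right)}{12 + 5 \left(-9\right)}} = \frac{1}{-4992 + \frac{24 - 45}{12 - 45}} = \frac{1}{-4992 + \frac{1}{-33} \left(-21\right)} = \frac{1}{-4992 - - \frac{7}{11}} = \frac{1}{-4992 + \frac{7}{11}} = \frac{1}{- \frac{54905}{11}} = - \frac{11}{54905}$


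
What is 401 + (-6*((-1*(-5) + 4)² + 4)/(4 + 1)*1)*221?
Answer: -22141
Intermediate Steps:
401 + (-6*((-1*(-5) + 4)² + 4)/(4 + 1)*1)*221 = 401 + (-6*((5 + 4)² + 4)/5*1)*221 = 401 + (-6*(9² + 4)/5*1)*221 = 401 + (-6*(81 + 4)/5*1)*221 = 401 + (-510/5*1)*221 = 401 + (-6*17*1)*221 = 401 - 102*1*221 = 401 - 102*221 = 401 - 22542 = -22141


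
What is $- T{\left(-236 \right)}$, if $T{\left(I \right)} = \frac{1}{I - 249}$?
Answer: $\frac{1}{485} \approx 0.0020619$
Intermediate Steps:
$T{\left(I \right)} = \frac{1}{-249 + I}$
$- T{\left(-236 \right)} = - \frac{1}{-249 - 236} = - \frac{1}{-485} = \left(-1\right) \left(- \frac{1}{485}\right) = \frac{1}{485}$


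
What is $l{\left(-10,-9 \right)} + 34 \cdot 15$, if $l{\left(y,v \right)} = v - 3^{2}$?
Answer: $492$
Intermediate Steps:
$l{\left(y,v \right)} = -9 + v$ ($l{\left(y,v \right)} = v - 9 = -9 + v$)
$l{\left(-10,-9 \right)} + 34 \cdot 15 = \left(-9 - 9\right) + 34 \cdot 15 = -18 + 510 = 492$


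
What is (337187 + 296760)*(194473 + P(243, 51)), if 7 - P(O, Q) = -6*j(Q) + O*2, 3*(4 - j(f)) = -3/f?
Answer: 122997203628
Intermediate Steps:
j(f) = 4 + 1/f (j(f) = 4 - (-1)/f = 4 + 1/f)
P(O, Q) = 31 - 2*O + 6/Q (P(O, Q) = 7 - (-6*(4 + 1/Q) + O*2) = 7 - ((-24 - 6/Q) + 2*O) = 7 - (-24 - 6/Q + 2*O) = 7 + (24 - 2*O + 6/Q) = 31 - 2*O + 6/Q)
(337187 + 296760)*(194473 + P(243, 51)) = (337187 + 296760)*(194473 + (31 - 2*243 + 6/51)) = 633947*(194473 + (31 - 486 + 6*(1/51))) = 633947*(194473 + (31 - 486 + 2/17)) = 633947*(194473 - 7733/17) = 633947*(3298308/17) = 122997203628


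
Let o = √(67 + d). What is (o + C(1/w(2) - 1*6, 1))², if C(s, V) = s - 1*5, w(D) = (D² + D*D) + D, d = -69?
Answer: 11681/100 - 109*I*√2/5 ≈ 116.81 - 30.83*I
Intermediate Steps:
w(D) = D + 2*D² (w(D) = (D² + D²) + D = 2*D² + D = D + 2*D²)
C(s, V) = -5 + s (C(s, V) = s - 5 = -5 + s)
o = I*√2 (o = √(67 - 69) = √(-2) = I*√2 ≈ 1.4142*I)
(o + C(1/w(2) - 1*6, 1))² = (I*√2 + (-5 + (1/(2*(1 + 2*2)) - 1*6)))² = (I*√2 + (-5 + (1/(2*(1 + 4)) - 6)))² = (I*√2 + (-5 + (1/(2*5) - 6)))² = (I*√2 + (-5 + (1/10 - 6)))² = (I*√2 + (-5 + (⅒ - 6)))² = (I*√2 + (-5 - 59/10))² = (I*√2 - 109/10)² = (-109/10 + I*√2)²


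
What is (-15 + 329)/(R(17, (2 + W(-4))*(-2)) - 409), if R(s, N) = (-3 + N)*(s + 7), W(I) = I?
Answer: -314/385 ≈ -0.81558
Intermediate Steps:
R(s, N) = (-3 + N)*(7 + s)
(-15 + 329)/(R(17, (2 + W(-4))*(-2)) - 409) = (-15 + 329)/((-21 - 3*17 + 7*((2 - 4)*(-2)) + ((2 - 4)*(-2))*17) - 409) = 314/((-21 - 51 + 7*(-2*(-2)) - 2*(-2)*17) - 409) = 314/((-21 - 51 + 7*4 + 4*17) - 409) = 314/((-21 - 51 + 28 + 68) - 409) = 314/(24 - 409) = 314/(-385) = 314*(-1/385) = -314/385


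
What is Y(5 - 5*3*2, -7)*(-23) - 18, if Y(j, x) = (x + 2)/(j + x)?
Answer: -691/32 ≈ -21.594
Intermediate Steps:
Y(j, x) = (2 + x)/(j + x)
Y(5 - 5*3*2, -7)*(-23) - 18 = ((2 - 7)/((5 - 5*3*2) - 7))*(-23) - 18 = (-5/((5 - 15*2) - 7))*(-23) - 18 = (-5/((5 - 30) - 7))*(-23) - 18 = (-5/(-25 - 7))*(-23) - 18 = (-5/(-32))*(-23) - 18 = -1/32*(-5)*(-23) - 18 = (5/32)*(-23) - 18 = -115/32 - 18 = -691/32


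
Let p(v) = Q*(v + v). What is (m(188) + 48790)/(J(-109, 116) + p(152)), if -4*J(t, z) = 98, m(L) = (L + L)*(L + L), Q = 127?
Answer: 380332/77167 ≈ 4.9287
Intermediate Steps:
p(v) = 254*v (p(v) = 127*(v + v) = 127*(2*v) = 254*v)
m(L) = 4*L² (m(L) = (2*L)*(2*L) = 4*L²)
J(t, z) = -49/2 (J(t, z) = -¼*98 = -49/2)
(m(188) + 48790)/(J(-109, 116) + p(152)) = (4*188² + 48790)/(-49/2 + 254*152) = (4*35344 + 48790)/(-49/2 + 38608) = (141376 + 48790)/(77167/2) = 190166*(2/77167) = 380332/77167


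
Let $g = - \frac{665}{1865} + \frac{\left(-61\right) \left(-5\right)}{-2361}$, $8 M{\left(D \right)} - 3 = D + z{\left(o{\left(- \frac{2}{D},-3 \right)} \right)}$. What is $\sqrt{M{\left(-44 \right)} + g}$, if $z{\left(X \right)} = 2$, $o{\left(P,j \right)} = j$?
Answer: $\frac{i \sqrt{66520460764446}}{3522612} \approx 2.3153 i$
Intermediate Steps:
$M{\left(D \right)} = \frac{5}{8} + \frac{D}{8}$ ($M{\left(D \right)} = \frac{3}{8} + \frac{D + 2}{8} = \frac{3}{8} + \frac{2 + D}{8} = \frac{3}{8} + \left(\frac{1}{4} + \frac{D}{8}\right) = \frac{5}{8} + \frac{D}{8}$)
$g = - \frac{427778}{880653}$ ($g = \left(-665\right) \frac{1}{1865} + 305 \left(- \frac{1}{2361}\right) = - \frac{133}{373} - \frac{305}{2361} = - \frac{427778}{880653} \approx -0.48575$)
$\sqrt{M{\left(-44 \right)} + g} = \sqrt{\left(\frac{5}{8} + \frac{1}{8} \left(-44\right)\right) - \frac{427778}{880653}} = \sqrt{\left(\frac{5}{8} - \frac{11}{2}\right) - \frac{427778}{880653}} = \sqrt{- \frac{39}{8} - \frac{427778}{880653}} = \sqrt{- \frac{37767691}{7045224}} = \frac{i \sqrt{66520460764446}}{3522612}$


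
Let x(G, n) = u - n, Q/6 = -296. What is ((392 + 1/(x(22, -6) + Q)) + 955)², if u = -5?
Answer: 5716517573776/3150625 ≈ 1.8144e+6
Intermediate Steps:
Q = -1776 (Q = 6*(-296) = -1776)
x(G, n) = -5 - n
((392 + 1/(x(22, -6) + Q)) + 955)² = ((392 + 1/((-5 - 1*(-6)) - 1776)) + 955)² = ((392 + 1/((-5 + 6) - 1776)) + 955)² = ((392 + 1/(1 - 1776)) + 955)² = ((392 + 1/(-1775)) + 955)² = ((392 - 1/1775) + 955)² = (695799/1775 + 955)² = (2390924/1775)² = 5716517573776/3150625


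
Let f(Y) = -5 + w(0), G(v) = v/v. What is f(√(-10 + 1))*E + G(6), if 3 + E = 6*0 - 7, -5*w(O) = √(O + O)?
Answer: 51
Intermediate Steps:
w(O) = -√2*√O/5 (w(O) = -√(O + O)/5 = -√2*√O/5)
G(v) = 1
E = -10 (E = -3 + (6*0 - 7) = -3 + (0 - 7) = -3 - 7 = -10)
f(Y) = -5 (f(Y) = -5 - √2*√0/5 = -5 - ⅕*√2*0 = -5 + 0 = -5)
f(√(-10 + 1))*E + G(6) = -5*(-10) + 1 = 50 + 1 = 51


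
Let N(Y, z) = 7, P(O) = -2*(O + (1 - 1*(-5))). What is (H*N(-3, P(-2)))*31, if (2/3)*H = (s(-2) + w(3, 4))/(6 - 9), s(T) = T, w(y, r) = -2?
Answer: 434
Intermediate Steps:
P(O) = -12 - 2*O (P(O) = -2*(O + (1 + 5)) = -2*(O + 6) = -2*(6 + O) = -12 - 2*O)
H = 2 (H = 3*((-2 - 2)/(6 - 9))/2 = 3*(-4/(-3))/2 = 3*(-4*(-1/3))/2 = (3/2)*(4/3) = 2)
(H*N(-3, P(-2)))*31 = (2*7)*31 = 14*31 = 434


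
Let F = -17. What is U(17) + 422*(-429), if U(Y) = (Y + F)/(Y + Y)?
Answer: -181038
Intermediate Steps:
U(Y) = (-17 + Y)/(2*Y) (U(Y) = (Y - 17)/(Y + Y) = (-17 + Y)/((2*Y)) = (-17 + Y)*(1/(2*Y)) = (-17 + Y)/(2*Y))
U(17) + 422*(-429) = (1/2)*(-17 + 17)/17 + 422*(-429) = (1/2)*(1/17)*0 - 181038 = 0 - 181038 = -181038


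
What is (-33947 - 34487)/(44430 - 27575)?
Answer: -68434/16855 ≈ -4.0602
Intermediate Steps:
(-33947 - 34487)/(44430 - 27575) = -68434/16855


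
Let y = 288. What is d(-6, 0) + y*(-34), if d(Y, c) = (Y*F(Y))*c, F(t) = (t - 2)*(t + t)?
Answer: -9792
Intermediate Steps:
F(t) = 2*t*(-2 + t) (F(t) = (-2 + t)*(2*t) = 2*t*(-2 + t))
d(Y, c) = 2*c*Y²*(-2 + Y) (d(Y, c) = (Y*(2*Y*(-2 + Y)))*c = (2*Y²*(-2 + Y))*c = 2*c*Y²*(-2 + Y))
d(-6, 0) + y*(-34) = 2*0*(-6)²*(-2 - 6) + 288*(-34) = 2*0*36*(-8) - 9792 = 0 - 9792 = -9792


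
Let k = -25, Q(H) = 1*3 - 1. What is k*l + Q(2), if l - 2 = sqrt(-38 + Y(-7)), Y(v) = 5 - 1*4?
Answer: -48 - 25*I*sqrt(37) ≈ -48.0 - 152.07*I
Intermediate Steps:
Y(v) = 1 (Y(v) = 5 - 4 = 1)
l = 2 + I*sqrt(37) (l = 2 + sqrt(-38 + 1) = 2 + sqrt(-37) = 2 + I*sqrt(37) ≈ 2.0 + 6.0828*I)
Q(H) = 2 (Q(H) = 3 - 1 = 2)
k*l + Q(2) = -25*(2 + I*sqrt(37)) + 2 = (-50 - 25*I*sqrt(37)) + 2 = -48 - 25*I*sqrt(37)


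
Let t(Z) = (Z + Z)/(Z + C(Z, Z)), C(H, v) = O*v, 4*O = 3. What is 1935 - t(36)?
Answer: 13537/7 ≈ 1933.9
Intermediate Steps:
O = ¾ (O = (¼)*3 = ¾ ≈ 0.75000)
C(H, v) = 3*v/4
t(Z) = 8/7 (t(Z) = (Z + Z)/(Z + 3*Z/4) = (2*Z)/((7*Z/4)) = (2*Z)*(4/(7*Z)) = 8/7)
1935 - t(36) = 1935 - 1*8/7 = 1935 - 8/7 = 13537/7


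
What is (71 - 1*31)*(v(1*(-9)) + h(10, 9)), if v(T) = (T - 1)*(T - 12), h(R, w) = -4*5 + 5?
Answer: 7800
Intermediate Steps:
h(R, w) = -15 (h(R, w) = -20 + 5 = -15)
v(T) = (-1 + T)*(-12 + T)
(71 - 1*31)*(v(1*(-9)) + h(10, 9)) = (71 - 1*31)*((12 + (1*(-9))² - 13*(-9)) - 15) = (71 - 31)*((12 + (-9)² - 13*(-9)) - 15) = 40*((12 + 81 + 117) - 15) = 40*(210 - 15) = 40*195 = 7800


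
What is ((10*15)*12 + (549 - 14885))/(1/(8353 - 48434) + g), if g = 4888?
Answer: -502455416/195915927 ≈ -2.5646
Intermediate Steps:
((10*15)*12 + (549 - 14885))/(1/(8353 - 48434) + g) = ((10*15)*12 + (549 - 14885))/(1/(8353 - 48434) + 4888) = (150*12 - 14336)/(1/(-40081) + 4888) = (1800 - 14336)/(-1/40081 + 4888) = -12536/195915927/40081 = -12536*40081/195915927 = -502455416/195915927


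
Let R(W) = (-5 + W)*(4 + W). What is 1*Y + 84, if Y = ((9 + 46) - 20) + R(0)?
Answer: 99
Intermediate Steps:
Y = 15 (Y = ((9 + 46) - 20) + (-20 + 0² - 1*0) = (55 - 20) + (-20 + 0 + 0) = 35 - 20 = 15)
1*Y + 84 = 1*15 + 84 = 15 + 84 = 99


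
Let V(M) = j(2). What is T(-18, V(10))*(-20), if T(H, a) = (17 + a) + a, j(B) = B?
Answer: -420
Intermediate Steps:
V(M) = 2
T(H, a) = 17 + 2*a
T(-18, V(10))*(-20) = (17 + 2*2)*(-20) = (17 + 4)*(-20) = 21*(-20) = -420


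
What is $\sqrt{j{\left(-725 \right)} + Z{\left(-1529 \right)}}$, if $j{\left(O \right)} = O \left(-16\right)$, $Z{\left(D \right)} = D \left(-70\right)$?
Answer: $\sqrt{118630} \approx 344.43$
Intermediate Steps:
$Z{\left(D \right)} = - 70 D$
$j{\left(O \right)} = - 16 O$
$\sqrt{j{\left(-725 \right)} + Z{\left(-1529 \right)}} = \sqrt{\left(-16\right) \left(-725\right) - -107030} = \sqrt{11600 + 107030} = \sqrt{118630}$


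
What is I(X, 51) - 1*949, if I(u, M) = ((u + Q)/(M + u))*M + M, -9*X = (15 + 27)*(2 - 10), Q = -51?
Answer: -240061/265 ≈ -905.89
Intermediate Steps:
X = 112/3 (X = -(15 + 27)*(2 - 10)/9 = -14*(-8)/3 = -⅑*(-336) = 112/3 ≈ 37.333)
I(u, M) = M + M*(-51 + u)/(M + u) (I(u, M) = ((u - 51)/(M + u))*M + M = ((-51 + u)/(M + u))*M + M = M*(-51 + u)/(M + u) + M = M + M*(-51 + u)/(M + u))
I(X, 51) - 1*949 = 51*(-51 + 51 + 2*(112/3))/(51 + 112/3) - 1*949 = 51*(-51 + 51 + 224/3)/(265/3) - 949 = 51*(3/265)*(224/3) - 949 = 11424/265 - 949 = -240061/265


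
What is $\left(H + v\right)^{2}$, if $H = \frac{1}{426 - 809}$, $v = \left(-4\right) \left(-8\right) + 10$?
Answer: $\frac{258727225}{146689} \approx 1763.8$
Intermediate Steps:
$v = 42$ ($v = 32 + 10 = 42$)
$H = - \frac{1}{383}$ ($H = \frac{1}{-383} = - \frac{1}{383} \approx -0.002611$)
$\left(H + v\right)^{2} = \left(- \frac{1}{383} + 42\right)^{2} = \left(\frac{16085}{383}\right)^{2} = \frac{258727225}{146689}$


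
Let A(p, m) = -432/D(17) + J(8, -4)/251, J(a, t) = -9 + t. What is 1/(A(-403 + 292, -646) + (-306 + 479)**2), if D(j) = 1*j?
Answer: 4267/127598390 ≈ 3.3441e-5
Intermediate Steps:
D(j) = j
A(p, m) = -108653/4267 (A(p, m) = -432/17 + (-9 - 4)/251 = -432*1/17 - 13*1/251 = -432/17 - 13/251 = -108653/4267)
1/(A(-403 + 292, -646) + (-306 + 479)**2) = 1/(-108653/4267 + (-306 + 479)**2) = 1/(-108653/4267 + 173**2) = 1/(-108653/4267 + 29929) = 1/(127598390/4267) = 4267/127598390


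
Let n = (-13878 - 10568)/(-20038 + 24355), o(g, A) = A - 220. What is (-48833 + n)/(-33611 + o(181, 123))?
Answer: 210836507/145517436 ≈ 1.4489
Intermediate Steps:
o(g, A) = -220 + A
n = -24446/4317 ≈ -5.6627
(-48833 + n)/(-33611 + o(181, 123)) = (-48833 - 24446/4317)/(-33611 + (-220 + 123)) = -210836507/(4317*(-33611 - 97)) = -210836507/4317/(-33708) = -210836507/4317*(-1/33708) = 210836507/145517436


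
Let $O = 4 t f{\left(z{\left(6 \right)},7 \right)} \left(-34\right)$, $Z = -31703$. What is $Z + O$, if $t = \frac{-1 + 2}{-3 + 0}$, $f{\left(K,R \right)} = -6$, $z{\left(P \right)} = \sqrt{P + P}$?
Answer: $-31975$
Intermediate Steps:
$z{\left(P \right)} = \sqrt{2} \sqrt{P}$ ($z{\left(P \right)} = \sqrt{2 P} = \sqrt{2} \sqrt{P}$)
$t = - \frac{1}{3}$ ($t = 1 \frac{1}{-3} = 1 \left(- \frac{1}{3}\right) = - \frac{1}{3} \approx -0.33333$)
$O = -272$ ($O = 4 \left(- \frac{1}{3}\right) \left(-6\right) \left(-34\right) = \left(- \frac{4}{3}\right) \left(-6\right) \left(-34\right) = 8 \left(-34\right) = -272$)
$Z + O = -31703 - 272 = -31975$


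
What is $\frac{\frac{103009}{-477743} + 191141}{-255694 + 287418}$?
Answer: $\frac{45658085877}{7577959466} \approx 6.0251$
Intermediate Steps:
$\frac{\frac{103009}{-477743} + 191141}{-255694 + 287418} = \frac{103009 \left(- \frac{1}{477743}\right) + 191141}{31724} = \left(- \frac{103009}{477743} + 191141\right) \frac{1}{31724} = \frac{91316171754}{477743} \cdot \frac{1}{31724} = \frac{45658085877}{7577959466}$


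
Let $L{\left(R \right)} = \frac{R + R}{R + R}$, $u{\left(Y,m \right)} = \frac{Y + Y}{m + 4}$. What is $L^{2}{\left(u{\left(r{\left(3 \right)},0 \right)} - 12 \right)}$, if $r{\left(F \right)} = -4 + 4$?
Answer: $1$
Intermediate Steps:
$r{\left(F \right)} = 0$
$u{\left(Y,m \right)} = \frac{2 Y}{4 + m}$
$L{\left(R \right)} = 1$ ($L{\left(R \right)} = \frac{2 R}{2 R} = 2 R \frac{1}{2 R} = 1$)
$L^{2}{\left(u{\left(r{\left(3 \right)},0 \right)} - 12 \right)} = 1^{2} = 1$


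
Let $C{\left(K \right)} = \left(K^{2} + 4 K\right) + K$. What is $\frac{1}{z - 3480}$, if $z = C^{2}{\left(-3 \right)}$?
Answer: $- \frac{1}{3444} \approx -0.00029036$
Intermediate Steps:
$C{\left(K \right)} = K^{2} + 5 K$
$z = 36$ ($z = \left(- 3 \left(5 - 3\right)\right)^{2} = \left(\left(-3\right) 2\right)^{2} = \left(-6\right)^{2} = 36$)
$\frac{1}{z - 3480} = \frac{1}{36 - 3480} = \frac{1}{-3444} = - \frac{1}{3444}$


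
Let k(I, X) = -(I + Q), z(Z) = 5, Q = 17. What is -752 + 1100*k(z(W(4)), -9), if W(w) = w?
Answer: -24952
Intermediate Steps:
k(I, X) = -17 - I (k(I, X) = -(I + 17) = -(17 + I) = -17 - I)
-752 + 1100*k(z(W(4)), -9) = -752 + 1100*(-17 - 1*5) = -752 + 1100*(-17 - 5) = -752 + 1100*(-22) = -752 - 24200 = -24952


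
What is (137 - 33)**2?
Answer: 10816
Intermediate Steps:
(137 - 33)**2 = 104**2 = 10816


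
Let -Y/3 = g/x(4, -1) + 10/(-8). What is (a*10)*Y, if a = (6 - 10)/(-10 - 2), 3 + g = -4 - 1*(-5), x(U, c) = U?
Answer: 35/2 ≈ 17.500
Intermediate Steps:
g = -2 (g = -3 + (-4 - 1*(-5)) = -3 + (-4 + 5) = -3 + 1 = -2)
a = ⅓ (a = -4/(-12) = -4*(-1/12) = ⅓ ≈ 0.33333)
Y = 21/4 (Y = -3*(-2/4 + 10/(-8)) = -3*(-2*¼ + 10*(-⅛)) = -3*(-½ - 5/4) = -3*(-7/4) = 21/4 ≈ 5.2500)
(a*10)*Y = ((⅓)*10)*(21/4) = (10/3)*(21/4) = 35/2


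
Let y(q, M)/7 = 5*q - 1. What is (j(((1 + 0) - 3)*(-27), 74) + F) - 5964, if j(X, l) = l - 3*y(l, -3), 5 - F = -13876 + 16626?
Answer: -16384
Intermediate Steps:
y(q, M) = -7 + 35*q (y(q, M) = 7*(5*q - 1) = 7*(-1 + 5*q) = -7 + 35*q)
F = -2745 (F = 5 - (-13876 + 16626) = 5 - 1*2750 = 5 - 2750 = -2745)
j(X, l) = 21 - 104*l (j(X, l) = l - 3*(-7 + 35*l) = l + (21 - 105*l) = 21 - 104*l)
(j(((1 + 0) - 3)*(-27), 74) + F) - 5964 = ((21 - 104*74) - 2745) - 5964 = ((21 - 7696) - 2745) - 5964 = (-7675 - 2745) - 5964 = -10420 - 5964 = -16384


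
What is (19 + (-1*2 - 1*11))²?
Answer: 36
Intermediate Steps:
(19 + (-1*2 - 1*11))² = (19 + (-2 - 11))² = (19 - 13)² = 6² = 36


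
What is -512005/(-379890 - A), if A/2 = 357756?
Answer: 512005/1095402 ≈ 0.46741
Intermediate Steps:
A = 715512 (A = 2*357756 = 715512)
-512005/(-379890 - A) = -512005/(-379890 - 1*715512) = -512005/(-379890 - 715512) = -512005/(-1095402) = -512005*(-1/1095402) = 512005/1095402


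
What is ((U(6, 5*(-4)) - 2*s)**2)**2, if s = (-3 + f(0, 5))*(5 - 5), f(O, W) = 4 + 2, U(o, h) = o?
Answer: 1296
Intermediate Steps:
f(O, W) = 6
s = 0 (s = (-3 + 6)*(5 - 5) = 3*0 = 0)
((U(6, 5*(-4)) - 2*s)**2)**2 = ((6 - 2*0)**2)**2 = ((6 + 0)**2)**2 = (6**2)**2 = 36**2 = 1296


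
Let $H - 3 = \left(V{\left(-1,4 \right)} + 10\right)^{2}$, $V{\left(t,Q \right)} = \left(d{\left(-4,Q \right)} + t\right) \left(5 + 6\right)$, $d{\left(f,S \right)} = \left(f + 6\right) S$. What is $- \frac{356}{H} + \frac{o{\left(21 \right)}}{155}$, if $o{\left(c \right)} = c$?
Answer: $\frac{25958}{293415} \approx 0.088469$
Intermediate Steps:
$d{\left(f,S \right)} = S \left(6 + f\right)$ ($d{\left(f,S \right)} = \left(6 + f\right) S = S \left(6 + f\right)$)
$V{\left(t,Q \right)} = 11 t + 22 Q$ ($V{\left(t,Q \right)} = \left(Q \left(6 - 4\right) + t\right) \left(5 + 6\right) = \left(Q 2 + t\right) 11 = \left(2 Q + t\right) 11 = \left(t + 2 Q\right) 11 = 11 t + 22 Q$)
$H = 7572$ ($H = 3 + \left(\left(11 \left(-1\right) + 22 \cdot 4\right) + 10\right)^{2} = 3 + \left(\left(-11 + 88\right) + 10\right)^{2} = 3 + \left(77 + 10\right)^{2} = 3 + 87^{2} = 3 + 7569 = 7572$)
$- \frac{356}{H} + \frac{o{\left(21 \right)}}{155} = - \frac{356}{7572} + \frac{21}{155} = \left(-356\right) \frac{1}{7572} + 21 \cdot \frac{1}{155} = - \frac{89}{1893} + \frac{21}{155} = \frac{25958}{293415}$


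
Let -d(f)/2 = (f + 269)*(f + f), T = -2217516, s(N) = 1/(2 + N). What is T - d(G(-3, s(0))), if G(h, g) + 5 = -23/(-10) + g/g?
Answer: -55483341/25 ≈ -2.2193e+6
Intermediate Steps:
G(h, g) = -17/10 (G(h, g) = -5 + (-23/(-10) + g/g) = -5 + (-23*(-1/10) + 1) = -5 + (23/10 + 1) = -5 + 33/10 = -17/10)
d(f) = -4*f*(269 + f) (d(f) = -2*(f + 269)*(f + f) = -2*(269 + f)*2*f = -4*f*(269 + f))
T - d(G(-3, s(0))) = -2217516 - (-4)*(-17)*(269 - 17/10)/10 = -2217516 - (-4)*(-17)*2673/(10*10) = -2217516 - 1*45441/25 = -2217516 - 45441/25 = -55483341/25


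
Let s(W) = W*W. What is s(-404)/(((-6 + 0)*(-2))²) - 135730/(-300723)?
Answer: 1022965631/902169 ≈ 1133.9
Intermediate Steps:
s(W) = W²
s(-404)/(((-6 + 0)*(-2))²) - 135730/(-300723) = (-404)²/(((-6 + 0)*(-2))²) - 135730/(-300723) = 163216/((-6*(-2))²) - 135730*(-1/300723) = 163216/(12²) + 135730/300723 = 163216/144 + 135730/300723 = 163216*(1/144) + 135730/300723 = 10201/9 + 135730/300723 = 1022965631/902169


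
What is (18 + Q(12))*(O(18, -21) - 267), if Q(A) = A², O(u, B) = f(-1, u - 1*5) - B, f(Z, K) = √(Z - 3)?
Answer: -39852 + 324*I ≈ -39852.0 + 324.0*I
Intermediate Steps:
f(Z, K) = √(-3 + Z)
O(u, B) = -B + 2*I (O(u, B) = √(-3 - 1) - B = √(-4) - B = 2*I - B = -B + 2*I)
(18 + Q(12))*(O(18, -21) - 267) = (18 + 12²)*((-1*(-21) + 2*I) - 267) = (18 + 144)*((21 + 2*I) - 267) = 162*(-246 + 2*I) = -39852 + 324*I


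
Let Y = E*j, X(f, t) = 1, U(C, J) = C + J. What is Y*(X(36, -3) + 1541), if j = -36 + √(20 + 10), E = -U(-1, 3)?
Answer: 111024 - 3084*√30 ≈ 94132.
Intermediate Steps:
E = -2 (E = -(-1 + 3) = -1*2 = -2)
j = -36 + √30 ≈ -30.523
Y = 72 - 2*√30 (Y = -2*(-36 + √30) = 72 - 2*√30 ≈ 61.046)
Y*(X(36, -3) + 1541) = (72 - 2*√30)*(1 + 1541) = (72 - 2*√30)*1542 = 111024 - 3084*√30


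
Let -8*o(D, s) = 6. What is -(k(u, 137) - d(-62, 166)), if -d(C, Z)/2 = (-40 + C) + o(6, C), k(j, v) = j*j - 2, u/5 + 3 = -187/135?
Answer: -398393/1458 ≈ -273.25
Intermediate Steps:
u = -592/27 (u = -15 + 5*(-187/135) = -15 - 187/27 = -592/27 ≈ -21.926)
k(j, v) = -2 + j**2 (k(j, v) = j**2 - 2 = -2 + j**2)
o(D, s) = -3/4 (o(D, s) = -1/8*6 = -3/4)
d(C, Z) = 163/2 - 2*C (d(C, Z) = -2*((-40 + C) - 3/4) = -2*(-163/4 + C) = 163/2 - 2*C)
-(k(u, 137) - d(-62, 166)) = -((-2 + (-592/27)**2) - (163/2 - 2*(-62))) = -((-2 + 350464/729) - (163/2 + 124)) = -(349006/729 - 1*411/2) = -(349006/729 - 411/2) = -1*398393/1458 = -398393/1458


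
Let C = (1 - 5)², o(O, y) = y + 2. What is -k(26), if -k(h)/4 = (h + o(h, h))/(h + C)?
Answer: 36/7 ≈ 5.1429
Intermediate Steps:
o(O, y) = 2 + y
C = 16 (C = (-4)² = 16)
k(h) = -4*(2 + 2*h)/(16 + h) (k(h) = -4*(h + (2 + h))/(h + 16) = -4*(2 + 2*h)/(16 + h))
-k(26) = -8*(-1 - 1*26)/(16 + 26) = -8*(-1 - 26)/42 = -8*(-27)/42 = -1*(-36/7) = 36/7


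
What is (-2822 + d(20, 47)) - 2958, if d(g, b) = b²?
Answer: -3571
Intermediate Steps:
(-2822 + d(20, 47)) - 2958 = (-2822 + 47²) - 2958 = (-2822 + 2209) - 2958 = -613 - 2958 = -3571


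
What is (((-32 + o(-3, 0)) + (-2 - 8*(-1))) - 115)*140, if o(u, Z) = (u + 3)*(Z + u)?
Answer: -19740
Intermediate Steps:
o(u, Z) = (3 + u)*(Z + u)
(((-32 + o(-3, 0)) + (-2 - 8*(-1))) - 115)*140 = (((-32 + ((-3)**2 + 3*0 + 3*(-3) + 0*(-3))) + (-2 - 8*(-1))) - 115)*140 = (((-32 + (9 + 0 - 9 + 0)) + (-2 - 2*(-4))) - 115)*140 = (((-32 + 0) + (-2 + 8)) - 115)*140 = ((-32 + 6) - 115)*140 = (-26 - 115)*140 = -141*140 = -19740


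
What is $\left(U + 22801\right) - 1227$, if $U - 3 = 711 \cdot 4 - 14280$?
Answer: $10141$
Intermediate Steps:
$U = -11433$ ($U = 3 + \left(711 \cdot 4 - 14280\right) = 3 + \left(2844 - 14280\right) = 3 - 11436 = -11433$)
$\left(U + 22801\right) - 1227 = \left(-11433 + 22801\right) - 1227 = 11368 - 1227 = 10141$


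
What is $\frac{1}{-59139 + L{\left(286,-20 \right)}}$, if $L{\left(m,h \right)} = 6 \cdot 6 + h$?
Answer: $- \frac{1}{59123} \approx -1.6914 \cdot 10^{-5}$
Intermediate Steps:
$L{\left(m,h \right)} = 36 + h$
$\frac{1}{-59139 + L{\left(286,-20 \right)}} = \frac{1}{-59139 + \left(36 - 20\right)} = \frac{1}{-59139 + 16} = \frac{1}{-59123} = - \frac{1}{59123}$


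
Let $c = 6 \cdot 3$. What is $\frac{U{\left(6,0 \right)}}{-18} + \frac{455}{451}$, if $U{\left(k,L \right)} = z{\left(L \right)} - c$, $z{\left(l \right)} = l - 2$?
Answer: $\frac{8605}{4059} \approx 2.12$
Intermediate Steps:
$c = 18$
$z{\left(l \right)} = -2 + l$ ($z{\left(l \right)} = l - 2 = -2 + l$)
$U{\left(k,L \right)} = -20 + L$ ($U{\left(k,L \right)} = \left(-2 + L\right) - 18 = -20 + L$)
$\frac{U{\left(6,0 \right)}}{-18} + \frac{455}{451} = \frac{-20 + 0}{-18} + \frac{455}{451} = \left(-20\right) \left(- \frac{1}{18}\right) + 455 \cdot \frac{1}{451} = \frac{10}{9} + \frac{455}{451} = \frac{8605}{4059}$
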